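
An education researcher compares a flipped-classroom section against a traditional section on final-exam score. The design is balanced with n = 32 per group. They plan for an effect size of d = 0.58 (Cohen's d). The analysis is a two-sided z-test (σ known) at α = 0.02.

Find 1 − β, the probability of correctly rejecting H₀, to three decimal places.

Power ≈ 0.497

Noncentrality parameter: λ = d·√(n/2) = 0.58 × √(32/2) = 2.3200
Critical value for a two-sided test at α = 0.02: z_{α/2} = 2.326.
Power = Φ(λ − 2.326) + Φ(−λ − 2.326) = Φ(-0.006) + Φ(-4.646) = 0.4975 + 0.0000 = 0.4975.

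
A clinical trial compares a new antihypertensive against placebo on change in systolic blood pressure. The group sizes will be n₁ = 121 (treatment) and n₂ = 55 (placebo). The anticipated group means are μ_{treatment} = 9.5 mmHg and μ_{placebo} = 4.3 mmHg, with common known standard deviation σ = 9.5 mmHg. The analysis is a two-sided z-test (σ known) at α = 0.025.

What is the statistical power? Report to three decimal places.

Power ≈ 0.870

Standardized effect: d = |μ_{treatment} − μ_{placebo}| / σ = |9.5 − 4.3| / 9.5 = 0.5474
Noncentrality parameter: δ = d / √(1/n₁ + 1/n₂) = 0.5474 / √(1/121 + 1/55) = 3.3659
Critical value for a two-sided test at α = 0.025: z_{α/2} = 2.241.
Power = Φ(δ − 2.241) + Φ(−δ − 2.241) = Φ(1.124) + Φ(-5.607) = 0.8696 + 0.0000 = 0.8696.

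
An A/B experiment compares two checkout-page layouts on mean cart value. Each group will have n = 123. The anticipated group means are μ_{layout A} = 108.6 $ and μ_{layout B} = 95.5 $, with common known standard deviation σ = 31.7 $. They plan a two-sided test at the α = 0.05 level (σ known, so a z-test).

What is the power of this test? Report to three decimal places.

Standardized effect: d = |μ_{layout A} − μ_{layout B}| / σ = |108.6 − 95.5| / 31.7 = 0.4132
Noncentrality parameter: δ = d·√(n/2) = 0.4132 × √(123/2) = 3.2408
Two-sided α = 0.05 → critical value z_{0.025} = 1.960.
Power = Φ(δ − 1.960) + Φ(−δ − 1.960) = Φ(1.281) + Φ(-5.201) = 0.8999 + 0.0000 = 0.8999.

Power ≈ 0.900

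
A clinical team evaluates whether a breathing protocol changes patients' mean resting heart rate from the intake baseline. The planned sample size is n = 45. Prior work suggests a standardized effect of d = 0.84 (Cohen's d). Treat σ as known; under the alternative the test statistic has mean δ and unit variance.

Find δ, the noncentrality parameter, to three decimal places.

δ ≈ 5.635

δ = d·√n = 0.84 × √45 = 5.6349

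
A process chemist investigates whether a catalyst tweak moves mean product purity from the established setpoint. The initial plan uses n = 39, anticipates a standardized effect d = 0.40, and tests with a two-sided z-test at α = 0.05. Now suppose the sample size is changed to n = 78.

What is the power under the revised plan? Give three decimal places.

Power ≈ 0.942

With n = 78: δ = d·√n = 0.40 × √78 = 3.5327. Critical value z_{0.025} = 1.960.
Revised power = Φ(δ − 1.960) + Φ(−δ − 1.960) = Φ(1.573) + Φ(-5.493) = 0.9421 + 0.0000 = 0.9421.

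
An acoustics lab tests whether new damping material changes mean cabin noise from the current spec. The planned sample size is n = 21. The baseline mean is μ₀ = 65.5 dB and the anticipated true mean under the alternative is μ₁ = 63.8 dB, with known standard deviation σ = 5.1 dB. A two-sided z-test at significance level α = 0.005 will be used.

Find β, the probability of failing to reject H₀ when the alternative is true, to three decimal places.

Standardized effect: d = |μ₁ − μ₀| / σ = |63.8 − 65.5| / 5.1 = 0.3333
Noncentrality parameter: δ = d·√n = 0.3333 × √21 = 1.5275
Critical value for a two-sided test at α = 0.005: z_{α/2} = 2.807.
Power = Φ(δ − 2.807) + Φ(−δ − 2.807) = Φ(-1.280) + Φ(-4.335) = 0.1004 + 0.0000 = 0.1004.
Type II error: β = 1 − power = 1 − 0.1004 = 0.8996.

β ≈ 0.900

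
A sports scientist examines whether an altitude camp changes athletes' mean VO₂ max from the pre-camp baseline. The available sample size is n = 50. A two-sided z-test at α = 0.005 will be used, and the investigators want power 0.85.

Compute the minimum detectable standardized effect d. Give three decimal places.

d ≈ 0.544

Need Φ(δ − 2.807) = 0.85, so δ = 2.807 + 1.036 = 3.843.
(Lower-tail contribution to power is negligible for δ > 0.)
δ = d·√n ⇒ d = δ/√n = 3.843/√50 = 0.5435.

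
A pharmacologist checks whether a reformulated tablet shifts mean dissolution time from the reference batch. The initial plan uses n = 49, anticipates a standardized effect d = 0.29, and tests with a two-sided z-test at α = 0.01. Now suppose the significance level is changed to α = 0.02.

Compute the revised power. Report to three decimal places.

δ = d·√n = 0.29 × √49 = 2.0300 (unchanged). New critical value: z_{0.01} = 2.326.
Revised power = Φ(δ − 2.326) + Φ(−δ − 2.326) = Φ(-0.296) + Φ(-4.356) = 0.3835 + 0.0000 = 0.3835.

Power ≈ 0.383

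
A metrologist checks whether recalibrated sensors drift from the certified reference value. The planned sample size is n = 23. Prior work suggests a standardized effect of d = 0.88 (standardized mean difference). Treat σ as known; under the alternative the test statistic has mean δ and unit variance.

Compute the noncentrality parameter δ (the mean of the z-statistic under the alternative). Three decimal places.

The noncentrality parameter scales effect size by the design's sample-size factor: δ = d·√n = 0.88 × √23 = 4.2203

δ ≈ 4.220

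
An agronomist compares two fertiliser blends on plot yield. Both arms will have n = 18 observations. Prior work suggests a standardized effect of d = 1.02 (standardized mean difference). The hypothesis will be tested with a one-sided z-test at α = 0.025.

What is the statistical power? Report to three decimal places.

Power ≈ 0.864

Noncentrality parameter: δ = d·√(n/2) = 1.02 × √(18/2) = 3.0600
One-sided α = 0.025 → critical value z_{0.025} = 1.960.
Power = Φ(δ − 1.960) = Φ(1.100) = 0.8643.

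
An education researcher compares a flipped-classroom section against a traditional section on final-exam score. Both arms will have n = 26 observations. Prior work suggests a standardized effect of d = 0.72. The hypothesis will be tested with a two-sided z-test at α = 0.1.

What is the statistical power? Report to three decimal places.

Power ≈ 0.829

Noncentrality parameter: δ = d·√(n/2) = 0.72 × √(26/2) = 2.5960
Two-sided α = 0.1 → critical value z_{0.05} = 1.645.
Power = Φ(δ − 1.645) + Φ(−δ − 1.645) = Φ(0.951) + Φ(-4.241) = 0.8292 + 0.0000 = 0.8292.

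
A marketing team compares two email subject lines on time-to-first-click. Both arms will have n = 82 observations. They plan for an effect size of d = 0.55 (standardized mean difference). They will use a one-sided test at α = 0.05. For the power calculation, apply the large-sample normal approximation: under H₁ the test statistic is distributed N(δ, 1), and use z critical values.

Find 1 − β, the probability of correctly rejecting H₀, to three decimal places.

Power ≈ 0.970

Noncentrality parameter: δ = d·√(n/2) = 0.55 × √(82/2) = 3.5217
One-sided α = 0.05 → critical value z_{0.05} = 1.645.
Power = P(Z > 1.645 − δ) = Φ(1.877) = 0.9697.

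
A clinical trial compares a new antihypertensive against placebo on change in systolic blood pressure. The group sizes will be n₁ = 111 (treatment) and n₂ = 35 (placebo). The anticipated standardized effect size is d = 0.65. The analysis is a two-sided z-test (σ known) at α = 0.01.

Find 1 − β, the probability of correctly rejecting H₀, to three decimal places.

Noncentrality parameter: δ = d / √(1/n₁ + 1/n₂) = 0.65 / √(1/111 + 1/35) = 3.3530
Critical value for a two-sided test at α = 0.01: z_{α/2} = 2.576.
Power = Φ(δ − 2.576) + Φ(−δ − 2.576) = Φ(0.777) + Φ(-5.929) = 0.7815 + 0.0000 = 0.7815.

Power ≈ 0.781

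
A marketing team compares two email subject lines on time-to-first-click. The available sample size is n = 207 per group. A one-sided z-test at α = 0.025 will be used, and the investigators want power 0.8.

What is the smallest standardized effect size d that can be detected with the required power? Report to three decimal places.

d ≈ 0.275

Need Φ(δ − 1.960) = 0.8, so δ = 1.960 + 0.842 = 2.802.
δ = d·√(n/2) ⇒ d = δ/√(n/2) = 2.802/√(207/2) = 0.2754.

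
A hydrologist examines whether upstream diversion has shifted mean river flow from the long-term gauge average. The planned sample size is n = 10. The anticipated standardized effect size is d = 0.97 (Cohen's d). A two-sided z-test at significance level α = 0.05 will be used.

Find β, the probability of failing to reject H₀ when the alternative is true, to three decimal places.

Noncentrality parameter: λ = d·√n = 0.97 × √10 = 3.0674
Critical value for a two-sided test at α = 0.05: z_{α/2} = 1.960.
Power = Φ(λ − 1.960) + Φ(−λ − 1.960) = Φ(1.107) + Φ(-5.027) = 0.8659 + 0.0000 = 0.8659.
Type II error: β = 1 − power = 1 − 0.8659 = 0.1341.

β ≈ 0.134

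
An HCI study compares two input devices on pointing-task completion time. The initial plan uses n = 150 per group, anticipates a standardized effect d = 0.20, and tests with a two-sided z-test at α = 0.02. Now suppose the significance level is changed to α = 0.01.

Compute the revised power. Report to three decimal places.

Power ≈ 0.199

δ = d·√(n/2) = 0.20 × √(150/2) = 1.7321 (unchanged). New critical value: z_{0.005} = 2.576.
Revised power = Φ(δ − 2.576) + Φ(−δ − 2.576) = Φ(-0.844) + Φ(-4.308) = 0.1994 + 0.0000 = 0.1994.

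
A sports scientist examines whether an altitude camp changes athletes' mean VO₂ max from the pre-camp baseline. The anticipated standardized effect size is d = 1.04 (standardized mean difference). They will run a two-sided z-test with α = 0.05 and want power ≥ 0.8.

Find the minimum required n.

n = 8

Set Φ(δ − 1.960) = 0.8; then δ − 1.960 = Φ⁻¹(0.8) = 0.842, giving δ = 2.802.
(Ignoring the negligible lower-tail rejection probability gives the usual closed-form inversion.)
δ = d·√n ⇒ n = (δ/d)² = (2.802 / 1.04)² = 7.26.
Round up to the next whole unit.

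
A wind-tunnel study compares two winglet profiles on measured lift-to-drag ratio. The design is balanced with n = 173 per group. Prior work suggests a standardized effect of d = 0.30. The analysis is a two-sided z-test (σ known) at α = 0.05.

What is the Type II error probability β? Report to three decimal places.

Noncentrality parameter: δ = d·√(n/2) = 0.30 × √(173/2) = 2.7902
Critical value for a two-sided test at α = 0.05: z_{α/2} = 1.960.
Power = Φ(δ − 1.960) + Φ(−δ − 1.960) = Φ(0.830) + Φ(-4.750) = 0.7968 + 0.0000 = 0.7968.
Type II error: β = 1 − power = 1 − 0.7968 = 0.2032.

β ≈ 0.203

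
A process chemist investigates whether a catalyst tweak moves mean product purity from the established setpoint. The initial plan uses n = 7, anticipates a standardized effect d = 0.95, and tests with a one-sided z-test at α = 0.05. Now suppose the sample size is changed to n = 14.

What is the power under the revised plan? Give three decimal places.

Power ≈ 0.972

With n = 14: δ = d·√n = 0.95 × √14 = 3.5546. Critical value z_{0.05} = 1.645.
Revised power = Φ(δ − 1.645) = Φ(1.910) = 0.9719.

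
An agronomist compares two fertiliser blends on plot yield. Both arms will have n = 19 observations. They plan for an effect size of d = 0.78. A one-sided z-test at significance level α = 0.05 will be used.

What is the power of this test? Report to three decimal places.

Noncentrality parameter: δ = d·√(n/2) = 0.78 × √(19/2) = 2.4041
Critical value for a one-sided test at α = 0.05: z_α = 1.645.
Power = Φ(δ − 1.645) = Φ(0.759) = 0.7762.

Power ≈ 0.776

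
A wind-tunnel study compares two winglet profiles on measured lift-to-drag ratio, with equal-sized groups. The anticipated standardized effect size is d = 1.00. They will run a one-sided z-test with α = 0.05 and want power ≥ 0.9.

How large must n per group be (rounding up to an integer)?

Set Φ(δ − 1.645) = 0.9; then δ − 1.645 = Φ⁻¹(0.9) = 1.282, giving δ = 2.926.
δ = d·√(n/2) ⇒ n = 2(δ/d)² = 2 × (2.926 / 1.00)² = 17.13.
Round up to the next whole unit.

n = 18 per group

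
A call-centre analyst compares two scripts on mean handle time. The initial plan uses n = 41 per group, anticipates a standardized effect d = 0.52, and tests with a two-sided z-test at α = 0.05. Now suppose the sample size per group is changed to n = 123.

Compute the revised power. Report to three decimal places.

With n = 123 per group: δ = d·√(n/2) = 0.52 × √(123/2) = 4.0779. Critical value z_{0.025} = 1.960.
Revised power = Φ(δ − 1.960) + Φ(−δ − 1.960) = Φ(2.118) + Φ(-6.038) = 0.9829 + 0.0000 = 0.9829.

Power ≈ 0.983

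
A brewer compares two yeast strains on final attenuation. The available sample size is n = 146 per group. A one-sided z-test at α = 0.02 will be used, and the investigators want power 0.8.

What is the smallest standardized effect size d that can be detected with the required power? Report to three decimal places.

Need Φ(δ − 2.054) = 0.8, so δ = 2.054 + 0.842 = 2.895.
δ = d·√(n/2) ⇒ d = δ/√(n/2) = 2.895/√(146/2) = 0.3389.

d ≈ 0.339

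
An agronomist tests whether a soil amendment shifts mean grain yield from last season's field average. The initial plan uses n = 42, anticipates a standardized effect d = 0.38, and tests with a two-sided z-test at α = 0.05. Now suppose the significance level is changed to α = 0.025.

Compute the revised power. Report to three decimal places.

δ = d·√n = 0.38 × √42 = 2.4627 (unchanged). New critical value: z_{0.0125} = 2.241.
Revised power = Φ(δ − 2.241) + Φ(−δ − 2.241) = Φ(0.221) + Φ(-4.704) = 0.5876 + 0.0000 = 0.5876.

Power ≈ 0.588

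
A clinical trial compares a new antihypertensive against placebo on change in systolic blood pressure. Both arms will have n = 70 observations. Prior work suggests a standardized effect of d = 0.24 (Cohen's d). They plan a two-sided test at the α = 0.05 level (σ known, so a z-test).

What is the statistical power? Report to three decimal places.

Power ≈ 0.295

Noncentrality parameter: δ = d·√(n/2) = 0.24 × √(70/2) = 1.4199
Critical value for a two-sided test at α = 0.05: z_{α/2} = 1.960.
Power = Φ(δ − 1.960) + Φ(−δ − 1.960) = Φ(-0.540) + Φ(-3.380) = 0.2946 + 0.0004 = 0.2949.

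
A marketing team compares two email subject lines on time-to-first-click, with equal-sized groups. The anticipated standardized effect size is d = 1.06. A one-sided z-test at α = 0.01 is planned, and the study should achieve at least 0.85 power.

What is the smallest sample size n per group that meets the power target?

n = 21 per group

For power 0.85 need Φ(δ − z_{0.01}) = 0.85, so δ = z_{0.01} + z_{0.15} = 2.326 + 1.036 = 3.363.
δ = d·√(n/2) ⇒ n = 2(δ/d)² = 2 × (3.363 / 1.06)² = 20.13.
Rounding up, n = 21 per group.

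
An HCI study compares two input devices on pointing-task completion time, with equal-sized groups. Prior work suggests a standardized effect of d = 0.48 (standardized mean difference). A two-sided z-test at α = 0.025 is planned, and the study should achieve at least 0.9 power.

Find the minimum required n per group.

n = 108 per group

For power 0.9 need Φ(δ − z_{0.0125}) = 0.9, so δ = z_{0.0125} + z_{0.10} = 2.241 + 1.282 = 3.523.
(Ignoring the negligible lower-tail rejection probability gives the usual closed-form inversion.)
δ = d·√(n/2) ⇒ n = 2(δ/d)² = 2 × (3.523 / 0.48)² = 107.74.
Rounding up, n = 108 per group.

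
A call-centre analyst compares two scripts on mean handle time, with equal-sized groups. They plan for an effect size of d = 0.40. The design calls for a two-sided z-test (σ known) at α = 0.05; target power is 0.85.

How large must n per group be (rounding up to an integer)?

n = 113 per group

For power 0.85 need Φ(δ − z_{0.025}) = 0.85, so δ = z_{0.025} + z_{0.15} = 1.960 + 1.036 = 2.996.
(Ignoring the negligible lower-tail rejection probability gives the usual closed-form inversion.)
δ = d·√(n/2) ⇒ n = 2(δ/d)² = 2 × (2.996 / 0.40)² = 112.23.
Rounding up, n = 113 per group.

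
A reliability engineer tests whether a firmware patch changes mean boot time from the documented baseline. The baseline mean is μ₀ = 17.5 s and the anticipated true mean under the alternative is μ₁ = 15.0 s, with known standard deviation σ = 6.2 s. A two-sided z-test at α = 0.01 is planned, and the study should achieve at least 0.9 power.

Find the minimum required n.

Standardized effect: d = |μ₁ − μ₀| / σ = |15.0 − 17.5| / 6.2 = 0.4032
For power 0.9 need Φ(δ − z_{0.005}) = 0.9, so δ = z_{0.005} + z_{0.10} = 2.576 + 1.282 = 3.857.
(Ignoring the negligible lower-tail rejection probability gives the usual closed-form inversion.)
δ = d·√n ⇒ n = (δ/d)² = (3.857 / 0.4032)² = 91.51.
Round up to the next whole unit.

n = 92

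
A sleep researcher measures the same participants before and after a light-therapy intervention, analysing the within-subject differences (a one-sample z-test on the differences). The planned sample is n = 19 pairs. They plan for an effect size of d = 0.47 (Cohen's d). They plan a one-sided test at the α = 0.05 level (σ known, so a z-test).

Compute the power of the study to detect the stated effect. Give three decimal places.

Noncentrality parameter: δ = d·√n = 0.47 × √19 = 2.0487
Critical value for a one-sided test at α = 0.05: z_α = 1.645.
Power = P(Z > 1.645 − δ) = Φ(0.404) = 0.6568.

Power ≈ 0.657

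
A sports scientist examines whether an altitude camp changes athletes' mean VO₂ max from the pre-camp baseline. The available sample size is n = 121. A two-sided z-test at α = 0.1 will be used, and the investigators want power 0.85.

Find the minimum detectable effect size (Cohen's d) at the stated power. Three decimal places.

d ≈ 0.244

Need Φ(δ − 1.645) = 0.85, so δ = 1.645 + 1.036 = 2.681.
(The second rejection-region term Φ(−δ − z_{α/2}) is negligible and dropped.)
δ = d·√n ⇒ d = δ/√n = 2.681/√121 = 0.2438.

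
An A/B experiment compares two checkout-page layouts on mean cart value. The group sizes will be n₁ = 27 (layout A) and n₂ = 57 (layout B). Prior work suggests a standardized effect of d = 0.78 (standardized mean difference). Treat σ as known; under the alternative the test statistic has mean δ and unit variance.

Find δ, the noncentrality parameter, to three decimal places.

δ ≈ 3.339

δ = d / √(1/n₁ + 1/n₂) = 0.78 / √(1/27 + 1/57) = 3.3387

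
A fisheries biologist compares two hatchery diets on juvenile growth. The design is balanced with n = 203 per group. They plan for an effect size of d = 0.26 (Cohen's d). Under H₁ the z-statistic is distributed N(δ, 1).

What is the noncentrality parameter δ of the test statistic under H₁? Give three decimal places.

δ ≈ 2.619

δ = d·√(n/2) = 0.26 × √(203/2) = 2.6194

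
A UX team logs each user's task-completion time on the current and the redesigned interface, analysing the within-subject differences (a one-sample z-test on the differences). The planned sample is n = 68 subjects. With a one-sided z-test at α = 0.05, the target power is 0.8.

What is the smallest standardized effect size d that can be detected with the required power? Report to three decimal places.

Need Φ(δ − 1.645) = 0.8, so δ = 1.645 + 0.842 = 2.486.
δ = d·√n ⇒ d = δ/√n = 2.486/√68 = 0.3015.

d ≈ 0.302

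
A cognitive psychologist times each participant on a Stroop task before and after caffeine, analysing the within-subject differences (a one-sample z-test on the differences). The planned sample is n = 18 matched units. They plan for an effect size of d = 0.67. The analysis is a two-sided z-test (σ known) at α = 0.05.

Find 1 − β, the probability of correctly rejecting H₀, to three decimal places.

Power ≈ 0.811

Noncentrality parameter: λ = d·√n = 0.67 × √18 = 2.8426
Two-sided α = 0.05 → critical value z_{0.025} = 1.960.
Power = Φ(λ − 1.960) + Φ(−λ − 1.960) = Φ(0.883) + Φ(-4.803) = 0.8113 + 0.0000 = 0.8113.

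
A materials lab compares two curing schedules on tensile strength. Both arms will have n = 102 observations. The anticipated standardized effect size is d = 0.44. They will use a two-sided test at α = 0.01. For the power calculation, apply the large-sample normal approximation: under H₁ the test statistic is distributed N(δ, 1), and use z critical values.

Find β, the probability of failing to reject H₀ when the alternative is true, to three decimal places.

Noncentrality parameter: δ = d·√(n/2) = 0.44 × √(102/2) = 3.1422
Critical value for a two-sided test at α = 0.01: z_{α/2} = 2.576.
Power = Φ(δ − 2.576) + Φ(−δ − 2.576) = Φ(0.566) + Φ(-5.718) = 0.7144 + 0.0000 = 0.7144.
Type II error: β = 1 − power = 1 − 0.7144 = 0.2856.

β ≈ 0.286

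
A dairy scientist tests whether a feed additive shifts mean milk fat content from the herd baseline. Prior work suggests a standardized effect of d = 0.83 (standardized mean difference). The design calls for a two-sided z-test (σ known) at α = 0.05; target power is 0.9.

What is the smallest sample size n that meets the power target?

For power 0.9 need Φ(δ − z_{0.025}) = 0.9, so δ = z_{0.025} + z_{0.10} = 1.960 + 1.282 = 3.242.
(The Φ(−δ − z_{α/2}) term is vanishingly small for δ > 0 and is dropped in the standard sample-size formula.)
δ = d·√n ⇒ n = (δ/d)² = (3.242 / 0.83)² = 15.25.
Rounding up, n = 16.

n = 16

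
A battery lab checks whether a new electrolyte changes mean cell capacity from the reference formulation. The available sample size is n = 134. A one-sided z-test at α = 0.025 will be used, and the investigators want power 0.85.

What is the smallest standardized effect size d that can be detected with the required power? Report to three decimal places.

d ≈ 0.259

Required noncentrality: δ = z_{0.025} + z_{0.15} = 1.960 + 1.036 = 2.996.
δ = d·√n ⇒ d = δ/√n = 2.996/√134 = 0.2588.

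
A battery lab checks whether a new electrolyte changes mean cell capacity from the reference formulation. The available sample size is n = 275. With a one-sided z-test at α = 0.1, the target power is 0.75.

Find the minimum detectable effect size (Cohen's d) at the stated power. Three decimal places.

Required noncentrality: δ = z_{0.1} + z_{0.25} = 1.282 + 0.674 = 1.956.
δ = d·√n ⇒ d = δ/√n = 1.956/√275 = 0.1180.

d ≈ 0.118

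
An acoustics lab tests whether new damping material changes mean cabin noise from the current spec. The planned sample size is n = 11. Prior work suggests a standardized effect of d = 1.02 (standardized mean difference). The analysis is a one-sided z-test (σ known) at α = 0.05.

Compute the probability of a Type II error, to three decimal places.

Noncentrality parameter: δ = d·√n = 1.02 × √11 = 3.3830
Critical value for a one-sided test at α = 0.05: z_α = 1.645.
Power = P(Z > 1.645 − δ) = Φ(1.738) = 0.9589.
Type II error: β = 1 − power = 1 − 0.9589 = 0.0411.

β ≈ 0.041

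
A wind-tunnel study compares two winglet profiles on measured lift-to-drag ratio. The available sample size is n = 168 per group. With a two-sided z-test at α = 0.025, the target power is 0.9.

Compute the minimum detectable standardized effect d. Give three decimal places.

d ≈ 0.384

Need Φ(δ − 2.241) = 0.9, so δ = 2.241 + 1.282 = 3.523.
(The second rejection-region term Φ(−δ − z_{α/2}) is negligible and dropped.)
δ = d·√(n/2) ⇒ d = δ/√(n/2) = 3.523/√(168/2) = 0.3844.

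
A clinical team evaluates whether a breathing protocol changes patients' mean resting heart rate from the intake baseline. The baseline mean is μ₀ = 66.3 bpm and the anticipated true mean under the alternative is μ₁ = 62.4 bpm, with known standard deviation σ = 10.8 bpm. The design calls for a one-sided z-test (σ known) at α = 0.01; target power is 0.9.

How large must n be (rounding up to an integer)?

n = 100

Standardized effect: d = |μ₁ − μ₀| / σ = |62.4 − 66.3| / 10.8 = 0.3611
For power 0.9 need Φ(δ − z_{0.01}) = 0.9, so δ = z_{0.01} + z_{0.10} = 2.326 + 1.282 = 3.608.
δ = d·√n ⇒ n = (δ/d)² = (3.608 / 0.3611)² = 99.82.
Round up to the next whole unit.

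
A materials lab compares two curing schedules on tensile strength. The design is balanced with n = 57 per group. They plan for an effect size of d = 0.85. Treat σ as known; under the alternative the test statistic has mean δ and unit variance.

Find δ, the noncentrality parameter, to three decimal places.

δ ≈ 4.538

The noncentrality parameter scales effect size by the design's sample-size factor: δ = d·√(n/2) = 0.85 × √(57/2) = 4.5378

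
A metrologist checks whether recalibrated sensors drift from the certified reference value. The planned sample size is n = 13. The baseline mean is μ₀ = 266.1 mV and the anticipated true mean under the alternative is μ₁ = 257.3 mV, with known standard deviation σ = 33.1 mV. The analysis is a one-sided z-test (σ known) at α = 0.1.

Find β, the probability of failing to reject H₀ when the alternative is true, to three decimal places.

Standardized effect: d = |μ₁ − μ₀| / σ = |257.3 − 266.1| / 33.1 = 0.2659
Noncentrality parameter: δ = d·√n = 0.2659 × √13 = 0.9586
One-sided α = 0.1 → critical value z_{0.1} = 1.282.
Power = Φ(δ − 1.282) = Φ(-0.323) = 0.3734.
Type II error: β = 1 − power = 1 − 0.3734 = 0.6266.

β ≈ 0.627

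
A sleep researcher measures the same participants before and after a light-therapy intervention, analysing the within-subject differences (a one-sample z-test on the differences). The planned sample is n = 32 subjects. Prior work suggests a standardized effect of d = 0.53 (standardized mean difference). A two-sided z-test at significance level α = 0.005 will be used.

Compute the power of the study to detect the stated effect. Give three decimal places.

Power ≈ 0.576

Noncentrality parameter: δ = d·√n = 0.53 × √32 = 2.9981
Two-sided α = 0.005 → critical value z_{0.0025} = 2.807.
Power = Φ(δ − 2.807) + Φ(−δ − 2.807) = Φ(0.191) + Φ(-5.805) = 0.5758 + 0.0000 = 0.5758.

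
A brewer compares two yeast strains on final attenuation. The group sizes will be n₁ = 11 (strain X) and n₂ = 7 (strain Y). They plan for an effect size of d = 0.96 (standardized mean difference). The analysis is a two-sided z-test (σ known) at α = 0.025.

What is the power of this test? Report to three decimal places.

Noncentrality parameter: δ = d / √(1/n₁ + 1/n₂) = 0.96 / √(1/11 + 1/7) = 1.9855
Critical value for a two-sided test at α = 0.025: z_{α/2} = 2.241.
Power = Φ(δ − 2.241) + Φ(−δ − 2.241) = Φ(-0.256) + Φ(-4.227) = 0.3990 + 0.0000 = 0.3990.

Power ≈ 0.399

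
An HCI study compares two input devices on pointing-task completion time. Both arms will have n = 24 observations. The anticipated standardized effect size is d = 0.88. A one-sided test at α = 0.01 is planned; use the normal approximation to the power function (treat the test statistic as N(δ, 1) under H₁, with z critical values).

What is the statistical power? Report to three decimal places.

Noncentrality parameter: δ = d·√(n/2) = 0.88 × √(24/2) = 3.0484
One-sided α = 0.01 → critical value z_{0.01} = 2.326.
Power = P(Z > 2.326 − δ) = Φ(0.722) = 0.7649.

Power ≈ 0.765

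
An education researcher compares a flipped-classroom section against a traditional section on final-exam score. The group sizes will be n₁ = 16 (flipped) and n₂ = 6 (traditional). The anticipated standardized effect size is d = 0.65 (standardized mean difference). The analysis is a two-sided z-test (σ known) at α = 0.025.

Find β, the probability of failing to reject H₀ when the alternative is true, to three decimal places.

Noncentrality parameter: δ = d / √(1/n₁ + 1/n₂) = 0.65 / √(1/16 + 1/6) = 1.3578
Critical value for a two-sided test at α = 0.025: z_{α/2} = 2.241.
Power = Φ(δ − 2.241) + Φ(−δ − 2.241) = Φ(-0.884) + Φ(-3.599) = 0.1885 + 0.0002 = 0.1886.
Type II error: β = 1 − power = 1 − 0.1886 = 0.8114.

β ≈ 0.811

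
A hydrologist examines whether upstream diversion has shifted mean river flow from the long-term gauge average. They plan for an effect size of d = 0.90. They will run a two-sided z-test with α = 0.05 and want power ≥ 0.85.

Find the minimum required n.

n = 12

Set Φ(δ − 1.960) = 0.85; then δ − 1.960 = Φ⁻¹(0.85) = 1.036, giving δ = 2.996.
(Ignoring the negligible lower-tail rejection probability gives the usual closed-form inversion.)
δ = d·√n ⇒ n = (δ/d)² = (2.996 / 0.90)² = 11.08.
Rounding up, n = 12.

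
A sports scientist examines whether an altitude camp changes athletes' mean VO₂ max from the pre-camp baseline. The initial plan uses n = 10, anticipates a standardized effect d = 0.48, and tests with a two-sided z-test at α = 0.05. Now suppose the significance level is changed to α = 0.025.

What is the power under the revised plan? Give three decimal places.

Power ≈ 0.235

δ = d·√n = 0.48 × √10 = 1.5179 (unchanged). New critical value: z_{0.0125} = 2.241.
Revised power = Φ(δ − 2.241) + Φ(−δ − 2.241) = Φ(-0.724) + Φ(-3.759) = 0.2347 + 0.0001 = 0.2348.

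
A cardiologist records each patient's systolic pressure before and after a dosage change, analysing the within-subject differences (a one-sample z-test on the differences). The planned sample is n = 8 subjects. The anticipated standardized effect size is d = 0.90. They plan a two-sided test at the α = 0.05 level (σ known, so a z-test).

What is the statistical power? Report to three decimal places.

Noncentrality parameter: δ = d·√n = 0.90 × √8 = 2.5456
Two-sided α = 0.05 → critical value z_{0.025} = 1.960.
Power = Φ(δ − 1.960) + Φ(−δ − 1.960) = Φ(0.586) + Φ(-4.506) = 0.7209 + 0.0000 = 0.7209.

Power ≈ 0.721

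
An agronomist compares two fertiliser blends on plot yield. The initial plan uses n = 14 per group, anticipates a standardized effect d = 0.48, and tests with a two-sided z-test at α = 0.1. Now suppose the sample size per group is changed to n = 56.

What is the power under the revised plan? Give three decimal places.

With n = 56 per group: δ = d·√(n/2) = 0.48 × √(56/2) = 2.5399. Critical value z_{0.05} = 1.645.
Revised power = Φ(δ − 1.645) + Φ(−δ − 1.645) = Φ(0.895) + Φ(-4.185) = 0.8146 + 0.0000 = 0.8146.

Power ≈ 0.815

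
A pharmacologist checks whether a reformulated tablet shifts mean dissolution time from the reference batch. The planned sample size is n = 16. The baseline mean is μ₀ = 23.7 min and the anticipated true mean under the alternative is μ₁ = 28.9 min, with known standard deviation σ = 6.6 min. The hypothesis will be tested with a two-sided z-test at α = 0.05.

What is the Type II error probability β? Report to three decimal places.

β ≈ 0.117

Standardized effect: d = |μ₁ − μ₀| / σ = |28.9 − 23.7| / 6.6 = 0.7879
Noncentrality parameter: δ = d·√n = 0.7879 × √16 = 3.1515
Two-sided α = 0.05 → critical value z_{0.025} = 1.960.
Power = Φ(δ − 1.960) + Φ(−δ − 1.960) = Φ(1.192) + Φ(-5.111) = 0.8833 + 0.0000 = 0.8833.
Type II error: β = 1 − power = 1 − 0.8833 = 0.1167.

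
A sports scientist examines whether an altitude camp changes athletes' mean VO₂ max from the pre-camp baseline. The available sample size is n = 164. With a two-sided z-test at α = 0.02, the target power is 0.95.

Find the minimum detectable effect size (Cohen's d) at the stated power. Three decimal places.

Required noncentrality: δ = z_{0.01} + z_{0.05} = 2.326 + 1.645 = 3.971.
(Lower-tail contribution to power is negligible for δ > 0.)
δ = d·√n ⇒ d = δ/√n = 3.971/√164 = 0.3101.

d ≈ 0.310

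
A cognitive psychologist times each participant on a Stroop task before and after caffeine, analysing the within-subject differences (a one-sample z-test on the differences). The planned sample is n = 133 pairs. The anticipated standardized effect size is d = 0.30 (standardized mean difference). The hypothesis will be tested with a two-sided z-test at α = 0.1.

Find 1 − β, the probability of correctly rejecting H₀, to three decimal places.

Power ≈ 0.965

Noncentrality parameter: δ = d·√n = 0.30 × √133 = 3.4598
Critical value for a two-sided test at α = 0.1: z_{α/2} = 1.645.
Power = Φ(δ − 1.645) + Φ(−δ − 1.645) = Φ(1.815) + Φ(-5.105) = 0.9652 + 0.0000 = 0.9652.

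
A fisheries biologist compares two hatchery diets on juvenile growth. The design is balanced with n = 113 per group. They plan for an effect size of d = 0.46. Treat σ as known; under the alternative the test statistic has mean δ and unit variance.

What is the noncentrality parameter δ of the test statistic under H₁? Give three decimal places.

δ ≈ 3.458

The noncentrality parameter scales effect size by the design's sample-size factor: δ = d·√(n/2) = 0.46 × √(113/2) = 3.4577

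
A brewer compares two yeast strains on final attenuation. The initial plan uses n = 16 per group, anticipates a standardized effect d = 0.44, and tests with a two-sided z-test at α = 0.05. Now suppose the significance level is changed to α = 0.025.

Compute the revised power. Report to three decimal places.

Power ≈ 0.160

δ = d·√(n/2) = 0.44 × √(16/2) = 1.2445 (unchanged). New critical value: z_{0.0125} = 2.241.
Revised power = Φ(δ − 2.241) + Φ(−δ − 2.241) = Φ(-0.997) + Φ(-3.486) = 0.1594 + 0.0002 = 0.1597.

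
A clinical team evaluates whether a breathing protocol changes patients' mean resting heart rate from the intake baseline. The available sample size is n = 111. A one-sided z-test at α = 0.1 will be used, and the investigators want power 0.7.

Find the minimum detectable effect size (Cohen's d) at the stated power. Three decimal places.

Required noncentrality: δ = z_{0.1} + z_{0.30} = 1.282 + 0.524 = 1.806.
δ = d·√n ⇒ d = δ/√n = 1.806/√111 = 0.1714.

d ≈ 0.171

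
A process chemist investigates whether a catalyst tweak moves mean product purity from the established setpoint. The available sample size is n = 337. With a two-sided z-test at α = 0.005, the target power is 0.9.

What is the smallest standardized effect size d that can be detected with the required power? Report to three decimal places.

d ≈ 0.223

Required noncentrality: δ = z_{0.0025} + z_{0.10} = 2.807 + 1.282 = 4.089.
(The second rejection-region term Φ(−δ − z_{α/2}) is negligible and dropped.)
δ = d·√n ⇒ d = δ/√n = 4.089/√337 = 0.2227.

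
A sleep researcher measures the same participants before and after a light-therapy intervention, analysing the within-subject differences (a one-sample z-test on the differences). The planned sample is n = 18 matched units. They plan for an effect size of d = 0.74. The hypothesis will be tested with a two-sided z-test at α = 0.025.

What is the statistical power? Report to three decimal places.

Noncentrality parameter: δ = d·√n = 0.74 × √18 = 3.1396
Two-sided α = 0.025 → critical value z_{0.0125} = 2.241.
Power = Φ(δ − 2.241) + Φ(−δ − 2.241) = Φ(0.898) + Φ(-5.381) = 0.8154 + 0.0000 = 0.8154.

Power ≈ 0.815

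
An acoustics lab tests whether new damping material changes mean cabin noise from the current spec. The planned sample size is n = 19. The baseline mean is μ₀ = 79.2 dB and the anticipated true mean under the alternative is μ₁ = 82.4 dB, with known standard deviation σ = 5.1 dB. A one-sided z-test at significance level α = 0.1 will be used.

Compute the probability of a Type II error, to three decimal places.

Standardized effect: d = |μ₁ − μ₀| / σ = |82.4 − 79.2| / 5.1 = 0.6275
Noncentrality parameter: δ = d·√n = 0.6275 × √19 = 2.7350
One-sided α = 0.1 → critical value z_{0.1} = 1.282.
Power = Φ(δ − 1.282) = Φ(1.453) = 0.9269.
Type II error: β = 1 − power = 1 − 0.9269 = 0.0731.

β ≈ 0.073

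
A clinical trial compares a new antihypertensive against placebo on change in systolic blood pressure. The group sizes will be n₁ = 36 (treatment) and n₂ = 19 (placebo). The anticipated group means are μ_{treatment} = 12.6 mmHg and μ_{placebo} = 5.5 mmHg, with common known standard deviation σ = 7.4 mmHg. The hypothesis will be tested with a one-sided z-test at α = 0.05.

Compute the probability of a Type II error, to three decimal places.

β ≈ 0.041

Standardized effect: d = |μ_{treatment} − μ_{placebo}| / σ = |12.6 − 5.5| / 7.4 = 0.9595
Noncentrality parameter: δ = d / √(1/n₁ + 1/n₂) = 0.9595 / √(1/36 + 1/19) = 3.3836
One-sided α = 0.05 → critical value z_{0.05} = 1.645.
Power = Φ(δ − 1.645) = Φ(1.739) = 0.9590.
Type II error: β = 1 − power = 1 − 0.9590 = 0.0410.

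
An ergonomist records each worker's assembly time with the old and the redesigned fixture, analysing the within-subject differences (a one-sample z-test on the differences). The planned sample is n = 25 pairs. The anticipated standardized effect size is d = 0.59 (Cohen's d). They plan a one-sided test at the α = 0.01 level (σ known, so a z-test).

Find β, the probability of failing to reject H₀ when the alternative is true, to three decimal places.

Noncentrality parameter: δ = d·√n = 0.59 × √25 = 2.9500
One-sided α = 0.01 → critical value z_{0.01} = 2.326.
Power = P(Z > 2.326 − δ) = Φ(0.624) = 0.7336.
Type II error: β = 1 − power = 1 − 0.7336 = 0.2664.

β ≈ 0.266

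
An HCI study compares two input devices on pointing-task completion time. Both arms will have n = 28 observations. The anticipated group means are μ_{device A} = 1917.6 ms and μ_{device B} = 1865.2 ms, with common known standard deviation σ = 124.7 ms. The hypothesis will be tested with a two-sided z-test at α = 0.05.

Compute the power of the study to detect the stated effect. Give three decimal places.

Standardized effect: d = |μ_{device A} − μ_{device B}| / σ = |1917.6 − 1865.2| / 124.7 = 0.4202
Noncentrality parameter: δ = d·√(n/2) = 0.4202 × √(28/2) = 1.5723
Critical value for a two-sided test at α = 0.05: z_{α/2} = 1.960.
Power = Φ(δ − 1.960) + Φ(−δ − 1.960) = Φ(-0.388) + Φ(-3.532) = 0.3491 + 0.0002 = 0.3493.

Power ≈ 0.349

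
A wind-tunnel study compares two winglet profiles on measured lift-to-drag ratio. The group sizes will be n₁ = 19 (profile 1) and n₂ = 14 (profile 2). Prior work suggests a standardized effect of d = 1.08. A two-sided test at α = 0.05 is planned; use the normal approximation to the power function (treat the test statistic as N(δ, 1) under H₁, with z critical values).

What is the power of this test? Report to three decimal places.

Noncentrality parameter: δ = d / √(1/n₁ + 1/n₂) = 1.08 / √(1/19 + 1/14) = 3.0663
Two-sided α = 0.05 → critical value z_{0.025} = 1.960.
Power = Φ(δ − 1.960) + Φ(−δ − 1.960) = Φ(1.106) + Φ(-5.026) = 0.8657 + 0.0000 = 0.8657.

Power ≈ 0.866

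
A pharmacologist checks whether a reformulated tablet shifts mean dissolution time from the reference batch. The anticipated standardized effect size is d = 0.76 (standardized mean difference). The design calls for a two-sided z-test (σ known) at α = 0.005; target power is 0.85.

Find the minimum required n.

n = 26

Set Φ(δ − 2.807) = 0.85; then δ − 2.807 = Φ⁻¹(0.85) = 1.036, giving δ = 3.843.
(Ignoring the negligible lower-tail rejection probability gives the usual closed-form inversion.)
δ = d·√n ⇒ n = (δ/d)² = (3.843 / 0.76)² = 25.58.
Round up to the next whole unit.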